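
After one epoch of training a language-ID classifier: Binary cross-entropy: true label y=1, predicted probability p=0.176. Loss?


BCE = -[y·ln(p) + (1-y)·ln(1-p)]
= -1·ln(0.176) - 0
= -ln(0.176) = 1.7373

1.7373


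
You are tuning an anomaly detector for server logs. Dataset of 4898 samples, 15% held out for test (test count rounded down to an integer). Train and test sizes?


Test = ⌊4898·15/100⌋ = 734
Train = 4898 - 734 = 4164

Train: 4164, Test: 734


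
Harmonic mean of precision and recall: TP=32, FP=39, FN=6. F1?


Precision = 32/71 = 0.4507
Recall = 32/38 = 0.8421
F1 = 2·P·R/(P+R) = 2·TP/(2·TP+FP+FN) = 64/(64+39+6) = 64/109 = 0.5872

0.5872


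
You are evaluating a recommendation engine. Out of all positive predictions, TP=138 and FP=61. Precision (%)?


Precision = TP/(TP+FP)
= 138/(138+61)
= 138/199 = 69.35%

69.35%


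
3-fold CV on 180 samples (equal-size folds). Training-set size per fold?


Fold size = 180/3 = 60
Training per fold = 180 - 60 = 120

120


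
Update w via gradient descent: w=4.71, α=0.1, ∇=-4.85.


w_new = w - α·∇
= 4.71 - 0.1·-4.85
= 4.71 + 0.485
= 5.195

5.195


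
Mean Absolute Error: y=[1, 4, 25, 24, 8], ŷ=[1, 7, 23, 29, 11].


Absolute errors: |1-1|=0, |4-7|=3, |25-23|=2, |24-29|=5, |8-11|=3
Sum = 13
MAE = 13/5 = 13/5

13/5


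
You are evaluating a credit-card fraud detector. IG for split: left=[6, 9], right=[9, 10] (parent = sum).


Parent = [15, 19], H_parent = 0.99
H_left = 0.971 (n=15), H_right = 0.998 (n=19)
H_children = (15/34)·0.971 + (19/34)·0.998 = 0.9861
IG = 0.99 - 0.9861 = 0.0039

0.0039


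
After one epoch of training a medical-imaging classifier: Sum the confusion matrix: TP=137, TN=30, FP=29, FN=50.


Total = TP + TN + FP + FN
= 137 + 30 + 29 + 50
= 246
(Predicted positive: 166, predicted negative: 80)

246


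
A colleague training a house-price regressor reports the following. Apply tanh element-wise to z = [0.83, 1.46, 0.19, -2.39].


tanh(0.83) = 0.6805
tanh(1.46) = 0.8977
tanh(0.19) = 0.1877
tanh(-2.39) = -0.9833
result = [0.6805, 0.8977, 0.1877, -0.9833]

[0.6805, 0.8977, 0.1877, -0.9833]


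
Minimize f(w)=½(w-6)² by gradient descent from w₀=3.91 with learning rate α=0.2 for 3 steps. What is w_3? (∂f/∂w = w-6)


step 1: grad = 3.91-6 = -2.09; w = 3.91 - 0.2·(-2.09) = 4.328
step 2: grad = 4.328-6 = -1.672; w = 4.328 - 0.2·(-1.672) = 4.6624
step 3: grad = 4.6624-6 = -1.3376; w = 4.6624 - 0.2·(-1.3376) = 4.92992

4.92992


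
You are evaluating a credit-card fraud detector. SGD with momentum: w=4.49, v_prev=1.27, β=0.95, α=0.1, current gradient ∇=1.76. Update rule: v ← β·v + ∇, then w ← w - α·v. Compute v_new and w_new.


v_new = 0.95·1.27 + 1.76 = 1.2065 + 1.76 = 2.9665
w_new = 4.49 - 0.1·2.9665 = 4.49 - 0.29665 = 4.19335

v_new=2.9665, w_new=4.19335


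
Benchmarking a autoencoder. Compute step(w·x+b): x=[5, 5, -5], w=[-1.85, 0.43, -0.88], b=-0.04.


z = (5)·(-1.85) + (5)·(0.43) + (-5)·(-0.88) - 0.04
  = -2.74
step(z) = 0 (z<0)

0


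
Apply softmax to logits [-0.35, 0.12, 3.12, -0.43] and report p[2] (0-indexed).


Exponentials: e^-0.35=0.7047, e^0.12=1.1275, e^3.12=22.6464, e^-0.43=0.6505
Sum = 25.1291
Softmax = [0.028, 0.0449, 0.9012, 0.0259]
p[2] = 22.6464/25.1291 = 0.9012

0.9012


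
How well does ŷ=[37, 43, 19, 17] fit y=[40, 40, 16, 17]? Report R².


ȳ = 28.25
SS_res = Σ(y-ŷ)² = 27
SS_tot = Σ(y-ȳ)² = 552.75
R² = 1 - SS_res/SS_tot = 1 - 0.0488 = 0.9512

0.9512


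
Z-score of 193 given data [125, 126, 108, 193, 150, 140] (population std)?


μ = 140.3333, σ = 26.9361
z = (193 - 140.3333)/26.9361 = 1.9552

1.9552


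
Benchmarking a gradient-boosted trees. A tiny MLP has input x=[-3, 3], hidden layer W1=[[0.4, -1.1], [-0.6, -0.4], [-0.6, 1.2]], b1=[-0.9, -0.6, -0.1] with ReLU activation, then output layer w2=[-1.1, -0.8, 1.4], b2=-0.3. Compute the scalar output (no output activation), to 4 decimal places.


z1[0] = (0.4)·(-3) + (-1.1)·(3) - 0.9 = -5.4
z1[1] = (-0.6)·(-3) + (-0.4)·(3) - 0.6 = 0.0
z1[2] = (-0.6)·(-3) + (1.2)·(3) - 0.1 = 5.3
h = ReLU(z1) = [0.0, 0.0, 5.3]
output = (-1.1)·(0.0) + (-0.8)·(0.0) + (1.4)·(5.3) - 0.3 = 7.12

7.12


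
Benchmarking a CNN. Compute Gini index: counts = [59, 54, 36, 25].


Probabilities: [59/174, 54/174, 36/174, 25/174] ≈ [0.3391, 0.3103, 0.2069, 0.1437]
Σpᵢ² = (3481 + 2916 + 1296 + 625)/174² = 8318/30276
Gini = 1 - Σpᵢ² = 1 - 8318/30276 = 0.7253

0.7253


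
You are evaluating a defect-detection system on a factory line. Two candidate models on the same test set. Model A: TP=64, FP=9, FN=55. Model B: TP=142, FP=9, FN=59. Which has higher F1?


Model A: P=64/73=0.8767, R=64/119=0.5378, F1=2PR/(P+R)=2TP/(2TP+FP+FN)=128/192=0.6667
Model B: P=142/151=0.9404, R=142/201=0.7065, F1=2PR/(P+R)=2TP/(2TP+FP+FN)=284/352=0.8068
0.6667 < 0.8068 → Model B

Model B


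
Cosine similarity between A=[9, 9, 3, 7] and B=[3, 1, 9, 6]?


A·B = 9·3 + 9·1 + 3·9 + 7·6 = 105
‖A‖ = √220 = 14.8324, ‖B‖ = √127 = 11.2694
cos = 105/(√220·√127) = 105/√27940 = 0.6282

0.6282


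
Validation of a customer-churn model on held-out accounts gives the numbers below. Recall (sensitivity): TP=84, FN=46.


Recall = TP/(TP+FN)
= 84/(84+46)
= 84/130 = 64.62%

64.62%


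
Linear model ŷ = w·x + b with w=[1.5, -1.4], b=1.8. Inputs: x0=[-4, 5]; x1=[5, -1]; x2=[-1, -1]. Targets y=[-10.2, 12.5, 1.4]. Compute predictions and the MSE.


ŷ0 = (1.5)·(-4) + (-1.4)·(5) + 1.8 = -11.2
ŷ1 = (1.5)·(5) + (-1.4)·(-1) + 1.8 = 10.7
ŷ2 = (1.5)·(-1) + (-1.4)·(-1) + 1.8 = 1.7
errors² = [1.0, 3.24, 0.09]
MSE = 4.3300/3 = 1.4433

1.4433


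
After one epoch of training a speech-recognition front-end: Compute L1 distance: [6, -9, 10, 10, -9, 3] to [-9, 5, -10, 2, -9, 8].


d = |6+ 9| + |-9-5| + |10+ 10| + |10-2| + |-9+ 9| + |3-8|
  = 15 + 14 + 20 + 8 + 0 + 5
  = 62

62


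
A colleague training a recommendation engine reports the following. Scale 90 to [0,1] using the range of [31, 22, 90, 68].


min=22, max=90
(90-22)/(90-22) = 68/68 = 1.0

1.0


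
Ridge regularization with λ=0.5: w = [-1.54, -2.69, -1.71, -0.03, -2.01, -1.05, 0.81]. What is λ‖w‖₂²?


‖w‖₂² = (-1.54)² + (-2.69)² + (-1.71)² + (-0.03)² + (-2.01)² + (-1.05)² + (0.81)²
     = 2.3716 + 7.2361 + 2.9241 + 0.0009 + 4.0401 + 1.1025 + 0.6561
     = 18.3314
λ·‖w‖₂² = 0.5·18.3314 = 9.1657

9.1657


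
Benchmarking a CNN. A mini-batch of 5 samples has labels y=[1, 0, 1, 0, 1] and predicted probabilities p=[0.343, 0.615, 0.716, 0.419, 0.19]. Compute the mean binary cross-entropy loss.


L[0] = -ln(0.343) = 1.07
L[1] = -ln(1-0.615) = -ln(0.385) = 0.9545
L[2] = -ln(0.716) = 0.3341
L[3] = -ln(1-0.419) = -ln(0.581) = 0.543
L[4] = -ln(0.19) = 1.6607
mean = (1.07 + 0.9545 + 0.3341 + 0.543 + 1.6607)/5 = 0.9125

0.9125


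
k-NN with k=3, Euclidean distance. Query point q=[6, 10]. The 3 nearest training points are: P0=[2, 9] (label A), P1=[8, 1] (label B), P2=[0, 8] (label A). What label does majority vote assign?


d(q,P0) = 4.1231  (label A)
d(q,P1) = 9.2195  (label B)
d(q,P2) = 6.3246  (label A)
Votes: A=2, B=1
Majority → A

A


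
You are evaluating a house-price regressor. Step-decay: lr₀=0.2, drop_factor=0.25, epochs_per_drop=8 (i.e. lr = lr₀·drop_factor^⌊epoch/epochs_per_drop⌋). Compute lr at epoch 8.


n_drops = ⌊8/8⌋ = 1
lr = 0.2·0.25^1 = 0.2·0.25 = 0.05

0.05


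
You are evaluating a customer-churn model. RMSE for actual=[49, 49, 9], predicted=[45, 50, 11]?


MSE = 21/3 = 7
RMSE = √(21/3) = 2.6458

2.6458


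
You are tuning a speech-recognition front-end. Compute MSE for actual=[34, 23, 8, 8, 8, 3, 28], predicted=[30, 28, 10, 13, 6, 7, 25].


Squared errors: (34-30)²=16, (23-28)²=25, (8-10)²=4, (8-13)²=25, (8-6)²=4, (3-7)²=16, (28-25)²=9
Sum = 99
MSE = 99/7 = 99/7

99/7


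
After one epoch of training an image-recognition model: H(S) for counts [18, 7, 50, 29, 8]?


Probabilities: [18/112, 7/112, 50/112, 29/112, 8/112] ≈ [0.1607, 0.0625, 0.4464, 0.2589, 0.0714]
H = -((18/112)·log₂(18/112) + (7/112)·log₂(7/112) + (50/112)·log₂(50/112) + (29/112)·log₂(29/112) + (8/112)·log₂(8/112))
  = 1.97 bits

1.97 bits


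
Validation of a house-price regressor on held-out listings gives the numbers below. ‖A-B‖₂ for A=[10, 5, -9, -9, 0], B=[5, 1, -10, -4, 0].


d = √((10-5)² + (5-1)² + (-9+ 10)² + (-9+ 4)² + (0-0)²)
  = √(25 + 16 + 1 + 25 + 0)
  = √67 = 8.1854

8.1854


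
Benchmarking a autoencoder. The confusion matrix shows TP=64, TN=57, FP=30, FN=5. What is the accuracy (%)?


Accuracy = (TP+TN)/(TP+TN+FP+FN)
= (64+57)/(156)
= 121/156 = 77.56%

77.56%


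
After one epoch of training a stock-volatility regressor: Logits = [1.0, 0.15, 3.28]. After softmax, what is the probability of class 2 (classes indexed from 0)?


Exponentials: e^1.0=2.7183, e^0.15=1.1618, e^3.28=26.5758
Sum = 30.4559
Softmax = [0.0893, 0.0381, 0.8726]
p[2] = 26.5758/30.4559 = 0.8726

0.8726


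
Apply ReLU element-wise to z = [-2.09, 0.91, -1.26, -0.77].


ReLU(-2.09) = max(0, -2.09) = 0.0
ReLU(0.91) = max(0, 0.91) = 0.91
ReLU(-1.26) = max(0, -1.26) = 0.0
ReLU(-0.77) = max(0, -0.77) = 0.0
result = [0.0, 0.91, 0.0, 0.0]

[0.0, 0.91, 0.0, 0.0]


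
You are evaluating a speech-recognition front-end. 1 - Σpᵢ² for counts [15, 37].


Probabilities: [15/52, 37/52] ≈ [0.2885, 0.7115]
Σpᵢ² = (225 + 1369)/52² = 1594/2704
Gini = 1 - Σpᵢ² = 1 - 1594/2704 = 0.4105

0.4105


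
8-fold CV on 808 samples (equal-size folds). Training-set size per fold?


Fold size = 808/8 = 101
Training per fold = 808 - 101 = 707

707


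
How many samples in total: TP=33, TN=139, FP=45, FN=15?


Total = TP + TN + FP + FN
= 33 + 139 + 45 + 15
= 232
(Predicted positive: 78, predicted negative: 154)

232


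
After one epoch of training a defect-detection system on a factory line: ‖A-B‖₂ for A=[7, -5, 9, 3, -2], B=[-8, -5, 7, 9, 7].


d = √((7+ 8)² + (-5+ 5)² + (9-7)² + (3-9)² + (-2-7)²)
  = √(225 + 0 + 4 + 36 + 81)
  = √346 = 18.6011

18.6011


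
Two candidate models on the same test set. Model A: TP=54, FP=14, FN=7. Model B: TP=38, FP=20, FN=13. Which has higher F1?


Model A: P=54/68=0.7941, R=54/61=0.8852, F1=2PR/(P+R)=2TP/(2TP+FP+FN)=108/129=0.8372
Model B: P=38/58=0.6552, R=38/51=0.7451, F1=2PR/(P+R)=2TP/(2TP+FP+FN)=76/109=0.6972
0.8372 > 0.6972 → Model A

Model A


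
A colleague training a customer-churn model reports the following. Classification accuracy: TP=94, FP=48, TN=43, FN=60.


Accuracy = (TP+TN)/(TP+TN+FP+FN)
= (94+43)/(245)
= 137/245 = 55.92%

55.92%


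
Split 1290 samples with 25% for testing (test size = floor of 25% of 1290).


Test = ⌊1290·25/100⌋ = 322
Train = 1290 - 322 = 968

Train: 968, Test: 322


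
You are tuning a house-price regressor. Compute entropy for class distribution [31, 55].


Probabilities: [31/86, 55/86] ≈ [0.3605, 0.6395]
H = -((31/86)·log₂(31/86) + (55/86)·log₂(55/86))
  = 0.9431 bits

0.9431 bits


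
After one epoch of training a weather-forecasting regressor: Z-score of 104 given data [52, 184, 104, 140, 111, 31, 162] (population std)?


μ = 112, σ = 51.6776
z = (104 - 112)/51.6776 = -0.1548

-0.1548


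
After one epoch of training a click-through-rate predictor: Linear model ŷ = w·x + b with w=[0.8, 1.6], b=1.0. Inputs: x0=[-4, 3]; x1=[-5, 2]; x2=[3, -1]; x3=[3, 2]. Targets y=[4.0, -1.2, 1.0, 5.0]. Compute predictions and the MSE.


ŷ0 = (0.8)·(-4) + (1.6)·(3) + 1.0 = 2.6
ŷ1 = (0.8)·(-5) + (1.6)·(2) + 1.0 = 0.2
ŷ2 = (0.8)·(3) + (1.6)·(-1) + 1.0 = 1.8
ŷ3 = (0.8)·(3) + (1.6)·(2) + 1.0 = 6.6
errors² = [1.96, 1.96, 0.64, 2.56]
MSE = 7.1200/4 = 1.78

1.78


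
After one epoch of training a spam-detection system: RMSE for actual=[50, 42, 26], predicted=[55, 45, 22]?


MSE = 50/3 = 16.6667
RMSE = √(50/3) = 4.0825

4.0825


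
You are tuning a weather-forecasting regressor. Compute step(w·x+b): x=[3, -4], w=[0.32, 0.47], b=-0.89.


z = (3)·(0.32) + (-4)·(0.47) - 0.89
  = -1.81
step(z) = 0 (z<0)

0


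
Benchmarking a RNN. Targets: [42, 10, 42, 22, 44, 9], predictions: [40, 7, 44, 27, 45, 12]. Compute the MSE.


Squared errors: (42-40)²=4, (10-7)²=9, (42-44)²=4, (22-27)²=25, (44-45)²=1, (9-12)²=9
Sum = 52
MSE = 52/6 = 26/3

26/3


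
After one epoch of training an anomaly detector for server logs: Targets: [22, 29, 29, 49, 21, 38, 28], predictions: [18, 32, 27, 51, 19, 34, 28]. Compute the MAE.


Absolute errors: |22-18|=4, |29-32|=3, |29-27|=2, |49-51|=2, |21-19|=2, |38-34|=4, |28-28|=0
Sum = 17
MAE = 17/7 = 17/7

17/7


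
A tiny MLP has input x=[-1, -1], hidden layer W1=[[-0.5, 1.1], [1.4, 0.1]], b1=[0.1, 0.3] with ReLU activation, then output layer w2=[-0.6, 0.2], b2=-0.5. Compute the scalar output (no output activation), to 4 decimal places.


z1[0] = (-0.5)·(-1) + (1.1)·(-1) + 0.1 = -0.5
z1[1] = (1.4)·(-1) + (0.1)·(-1) + 0.3 = -1.2
h = ReLU(z1) = [0.0, 0.0]
output = (-0.6)·(0.0) + (0.2)·(0.0) - 0.5 = -0.5

-0.5


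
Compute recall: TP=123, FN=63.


Recall = TP/(TP+FN)
= 123/(123+63)
= 123/186 = 66.13%

66.13%


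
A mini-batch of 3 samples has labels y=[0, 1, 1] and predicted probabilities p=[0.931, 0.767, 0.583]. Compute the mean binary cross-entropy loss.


L[0] = -ln(1-0.931) = -ln(0.069) = 2.6736
L[1] = -ln(0.767) = 0.2653
L[2] = -ln(0.583) = 0.5396
mean = (2.6736 + 0.2653 + 0.5396)/3 = 1.1595

1.1595


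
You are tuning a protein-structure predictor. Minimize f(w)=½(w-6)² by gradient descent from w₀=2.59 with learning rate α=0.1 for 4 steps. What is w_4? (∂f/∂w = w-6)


step 1: grad = 2.59-6 = -3.41; w = 2.59 - 0.1·(-3.41) = 2.931
step 2: grad = 2.931-6 = -3.069; w = 2.931 - 0.1·(-3.069) = 3.2379
step 3: grad = 3.2379-6 = -2.7621; w = 3.2379 - 0.1·(-2.7621) = 3.51411
step 4: grad = 3.51411-6 = -2.48589; w = 3.51411 - 0.1·(-2.48589) = 3.762699

3.762699


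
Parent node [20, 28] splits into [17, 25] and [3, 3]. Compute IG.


Parent = [20, 28], H_parent = 0.9799
H_left = 0.9737 (n=42), H_right = 1 (n=6)
H_children = (42/48)·0.9737 + (6/48)·1 = 0.977
IG = 0.9799 - 0.977 = 0.0029

0.0029


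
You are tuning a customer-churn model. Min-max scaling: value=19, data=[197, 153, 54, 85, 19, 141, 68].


min=19, max=197
(19-19)/(197-19) = 0/178 = 0.0

0.0


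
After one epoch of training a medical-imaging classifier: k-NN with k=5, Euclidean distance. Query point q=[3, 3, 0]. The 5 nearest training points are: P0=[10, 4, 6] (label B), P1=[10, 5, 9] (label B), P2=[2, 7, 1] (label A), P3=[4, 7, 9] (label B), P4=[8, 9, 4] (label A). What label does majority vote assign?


d(q,P0) = 9.2736  (label B)
d(q,P1) = 11.5758  (label B)
d(q,P2) = 4.2426  (label A)
d(q,P3) = 9.8995  (label B)
d(q,P4) = 8.775  (label A)
Votes: A=2, B=3
Majority → B

B


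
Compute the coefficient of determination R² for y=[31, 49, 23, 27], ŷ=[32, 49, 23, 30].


ȳ = 32.5
SS_res = Σ(y-ŷ)² = 10
SS_tot = Σ(y-ȳ)² = 395
R² = 1 - SS_res/SS_tot = 1 - 0.0253 = 0.9747

0.9747


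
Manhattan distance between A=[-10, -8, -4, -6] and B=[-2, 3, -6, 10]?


d = |-10+ 2| + |-8-3| + |-4+ 6| + |-6-10|
  = 8 + 11 + 2 + 16
  = 37

37


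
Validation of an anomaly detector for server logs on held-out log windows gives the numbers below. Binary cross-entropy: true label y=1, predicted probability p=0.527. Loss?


BCE = -[y·ln(p) + (1-y)·ln(1-p)]
= -1·ln(0.527) - 0
= -ln(0.527) = 0.6406

0.6406


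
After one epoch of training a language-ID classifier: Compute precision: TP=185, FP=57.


Precision = TP/(TP+FP)
= 185/(185+57)
= 185/242 = 76.45%

76.45%


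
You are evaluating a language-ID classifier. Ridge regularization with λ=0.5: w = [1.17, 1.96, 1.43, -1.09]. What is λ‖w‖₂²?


‖w‖₂² = (1.17)² + (1.96)² + (1.43)² + (-1.09)²
     = 1.3689 + 3.8416 + 2.0449 + 1.1881
     = 8.4435
λ·‖w‖₂² = 0.5·8.4435 = 4.22175

4.22175


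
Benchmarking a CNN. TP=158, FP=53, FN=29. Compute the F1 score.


Precision = 158/211 = 0.7488
Recall = 158/187 = 0.8449
F1 = 2·P·R/(P+R) = 2·TP/(2·TP+FP+FN) = 316/(316+53+29) = 316/398 = 0.794

0.794


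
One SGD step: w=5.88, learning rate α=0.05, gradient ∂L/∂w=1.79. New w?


w_new = w - α·∇
= 5.88 - 0.05·1.79
= 5.88 - 0.0895
= 5.7905

5.7905


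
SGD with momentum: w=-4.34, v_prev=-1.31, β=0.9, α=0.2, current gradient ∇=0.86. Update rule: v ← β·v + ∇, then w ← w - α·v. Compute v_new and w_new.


v_new = 0.9·-1.31 + 0.86 = -1.179 + 0.86 = -0.319
w_new = -4.34 - 0.2·-0.319 = -4.34 + 0.0638 = -4.2762

v_new=-0.319, w_new=-4.2762


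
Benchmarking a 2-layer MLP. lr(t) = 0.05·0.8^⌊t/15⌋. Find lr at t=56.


n_drops = ⌊56/15⌋ = 3
lr = 0.05·0.8^3 = 0.05·0.512 = 0.0256

0.0256


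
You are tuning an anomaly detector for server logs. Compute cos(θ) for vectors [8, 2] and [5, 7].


A·B = 8·5 + 2·7 = 54
‖A‖ = √68 = 8.2462, ‖B‖ = √74 = 8.6023
cos = 54/(√68·√74) = 54/√5032 = 0.7612

0.7612


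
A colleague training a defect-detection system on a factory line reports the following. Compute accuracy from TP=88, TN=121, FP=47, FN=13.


Accuracy = (TP+TN)/(TP+TN+FP+FN)
= (88+121)/(269)
= 209/269 = 77.7%

77.7%


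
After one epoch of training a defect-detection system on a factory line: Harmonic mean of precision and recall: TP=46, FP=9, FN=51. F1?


Precision = 46/55 = 0.8364
Recall = 46/97 = 0.4742
F1 = 2·P·R/(P+R) = 2·TP/(2·TP+FP+FN) = 92/(92+9+51) = 92/152 = 0.6053

0.6053


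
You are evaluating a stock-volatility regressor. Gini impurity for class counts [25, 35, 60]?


Probabilities: [25/120, 35/120, 60/120] ≈ [0.2083, 0.2917, 0.5]
Σpᵢ² = (625 + 1225 + 3600)/120² = 5450/14400
Gini = 1 - Σpᵢ² = 1 - 5450/14400 = 0.6215

0.6215


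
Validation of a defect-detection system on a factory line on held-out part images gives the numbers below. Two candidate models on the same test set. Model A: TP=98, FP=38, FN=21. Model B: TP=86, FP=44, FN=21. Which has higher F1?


Model A: P=98/136=0.7206, R=98/119=0.8235, F1=2PR/(P+R)=2TP/(2TP+FP+FN)=196/255=0.7686
Model B: P=86/130=0.6615, R=86/107=0.8037, F1=2PR/(P+R)=2TP/(2TP+FP+FN)=172/237=0.7257
0.7686 > 0.7257 → Model A

Model A


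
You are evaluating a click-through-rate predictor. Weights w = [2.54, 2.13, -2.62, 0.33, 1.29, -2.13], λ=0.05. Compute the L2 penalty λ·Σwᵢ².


‖w‖₂² = (2.54)² + (2.13)² + (-2.62)² + (0.33)² + (1.29)² + (-2.13)²
     = 6.4516 + 4.5369 + 6.8644 + 0.1089 + 1.6641 + 4.5369
     = 24.1628
λ·‖w‖₂² = 0.05·24.1628 = 1.20814

1.20814


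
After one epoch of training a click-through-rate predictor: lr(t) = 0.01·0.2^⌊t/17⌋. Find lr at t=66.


n_drops = ⌊66/17⌋ = 3
lr = 0.01·0.2^3 = 0.01·0.008 = 0.00008

0.00008


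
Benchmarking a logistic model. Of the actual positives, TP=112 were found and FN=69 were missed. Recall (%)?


Recall = TP/(TP+FN)
= 112/(112+69)
= 112/181 = 61.88%

61.88%


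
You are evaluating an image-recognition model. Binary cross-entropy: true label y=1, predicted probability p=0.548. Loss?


BCE = -[y·ln(p) + (1-y)·ln(1-p)]
= -1·ln(0.548) - 0
= -ln(0.548) = 0.6015

0.6015


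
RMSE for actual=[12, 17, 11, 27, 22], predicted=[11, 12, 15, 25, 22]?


MSE = 46/5 = 9.2
RMSE = √(46/5) = 3.0332

3.0332


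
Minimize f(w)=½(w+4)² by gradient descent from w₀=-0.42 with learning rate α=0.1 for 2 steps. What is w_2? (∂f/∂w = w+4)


step 1: grad = -0.42+4 = 3.58; w = -0.42 - 0.1·(3.58) = -0.778
step 2: grad = -0.778+4 = 3.222; w = -0.778 - 0.1·(3.222) = -1.1002

-1.1002


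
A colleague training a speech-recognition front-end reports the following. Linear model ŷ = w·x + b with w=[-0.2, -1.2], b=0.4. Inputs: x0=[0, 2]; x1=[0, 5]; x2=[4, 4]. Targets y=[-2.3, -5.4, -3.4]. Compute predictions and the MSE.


ŷ0 = (-0.2)·(0) + (-1.2)·(2) + 0.4 = -2.0
ŷ1 = (-0.2)·(0) + (-1.2)·(5) + 0.4 = -5.6
ŷ2 = (-0.2)·(4) + (-1.2)·(4) + 0.4 = -5.2
errors² = [0.09, 0.04, 3.24]
MSE = 3.3700/3 = 1.1233

1.1233


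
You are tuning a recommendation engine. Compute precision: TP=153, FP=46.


Precision = TP/(TP+FP)
= 153/(153+46)
= 153/199 = 76.88%

76.88%


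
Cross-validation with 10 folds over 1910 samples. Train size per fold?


Fold size = 1910/10 = 191
Training per fold = 1910 - 191 = 1719

1719


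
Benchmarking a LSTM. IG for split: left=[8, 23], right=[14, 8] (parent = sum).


Parent = [22, 31], H_parent = 0.9791
H_left = 0.8238 (n=31), H_right = 0.9457 (n=22)
H_children = (31/53)·0.8238 + (22/53)·0.9457 = 0.8744
IG = 0.9791 - 0.8744 = 0.1047

0.1047


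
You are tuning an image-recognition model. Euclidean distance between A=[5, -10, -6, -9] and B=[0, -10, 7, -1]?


d = √((5-0)² + (-10+ 10)² + (-6-7)² + (-9+ 1)²)
  = √(25 + 0 + 169 + 64)
  = √258 = 16.0624

16.0624


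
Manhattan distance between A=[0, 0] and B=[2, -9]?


d = |0-2| + |0+ 9|
  = 2 + 9
  = 11

11


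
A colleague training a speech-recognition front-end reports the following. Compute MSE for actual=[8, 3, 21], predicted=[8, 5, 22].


Squared errors: (8-8)²=0, (3-5)²=4, (21-22)²=1
Sum = 5
MSE = 5/3 = 5/3

5/3


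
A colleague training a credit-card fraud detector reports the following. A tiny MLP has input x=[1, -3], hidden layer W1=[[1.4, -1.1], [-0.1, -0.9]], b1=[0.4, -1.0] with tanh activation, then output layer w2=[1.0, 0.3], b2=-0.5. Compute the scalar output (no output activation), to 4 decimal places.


z1[0] = (1.4)·(1) + (-1.1)·(-3) + 0.4 = 5.1
z1[1] = (-0.1)·(1) + (-0.9)·(-3) - 1.0 = 1.6
h = tanh(z1) = [0.9999, 0.9217]
output = (1.0)·(0.9999) + (0.3)·(0.9217) - 0.5 = 0.7764

0.7764


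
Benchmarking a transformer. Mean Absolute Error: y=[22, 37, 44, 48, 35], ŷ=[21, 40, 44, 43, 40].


Absolute errors: |22-21|=1, |37-40|=3, |44-44|=0, |48-43|=5, |35-40|=5
Sum = 14
MAE = 14/5 = 14/5

14/5


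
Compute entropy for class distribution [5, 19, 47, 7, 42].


Probabilities: [5/120, 19/120, 47/120, 7/120, 42/120] ≈ [0.0417, 0.1583, 0.3917, 0.0583, 0.35]
H = -((5/120)·log₂(5/120) + (19/120)·log₂(19/120) + (47/120)·log₂(47/120) + (7/120)·log₂(7/120) + (42/120)·log₂(42/120))
  = 1.9109 bits

1.9109 bits


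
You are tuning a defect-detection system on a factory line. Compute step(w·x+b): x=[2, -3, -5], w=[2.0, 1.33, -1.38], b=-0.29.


z = (2)·(2.0) + (-3)·(1.33) + (-5)·(-1.38) - 0.29
  = 6.62
step(z) = 1 (z≥0)

1


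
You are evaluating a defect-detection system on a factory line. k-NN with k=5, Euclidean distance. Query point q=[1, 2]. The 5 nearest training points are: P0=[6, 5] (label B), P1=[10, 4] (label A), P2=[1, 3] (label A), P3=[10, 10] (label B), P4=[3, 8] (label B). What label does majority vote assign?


d(q,P0) = 5.831  (label B)
d(q,P1) = 9.2195  (label A)
d(q,P2) = 1.0  (label A)
d(q,P3) = 12.0416  (label B)
d(q,P4) = 6.3246  (label B)
Votes: A=2, B=3
Majority → B

B


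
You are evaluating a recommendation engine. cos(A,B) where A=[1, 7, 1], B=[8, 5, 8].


A·B = 1·8 + 7·5 + 1·8 = 51
‖A‖ = √51 = 7.1414, ‖B‖ = √153 = 12.3693
cos = 51/(√51·√153) = 51/√7803 = 0.5774

0.5774


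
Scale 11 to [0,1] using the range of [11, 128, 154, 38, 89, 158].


min=11, max=158
(11-11)/(158-11) = 0/147 = 0.0

0.0


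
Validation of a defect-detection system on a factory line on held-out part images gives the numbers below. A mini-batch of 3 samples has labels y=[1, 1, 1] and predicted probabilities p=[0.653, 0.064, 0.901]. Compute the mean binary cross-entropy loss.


L[0] = -ln(0.653) = 0.4262
L[1] = -ln(0.064) = 2.7489
L[2] = -ln(0.901) = 0.1043
mean = (0.4262 + 2.7489 + 0.1043)/3 = 1.0931

1.0931


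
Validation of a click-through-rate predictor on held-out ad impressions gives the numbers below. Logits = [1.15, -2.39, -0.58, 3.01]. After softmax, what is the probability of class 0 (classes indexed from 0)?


Exponentials: e^1.15=3.1582, e^-2.39=0.0916, e^-0.58=0.5599, e^3.01=20.2874
Sum = 24.0971
Softmax = [0.1311, 0.0038, 0.0232, 0.8419]
p[0] = 3.1582/24.0971 = 0.1311

0.1311


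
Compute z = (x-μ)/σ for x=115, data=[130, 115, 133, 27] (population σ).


μ = 101.25, σ = 43.4072
z = (115 - 101.25)/43.4072 = 0.3168

0.3168


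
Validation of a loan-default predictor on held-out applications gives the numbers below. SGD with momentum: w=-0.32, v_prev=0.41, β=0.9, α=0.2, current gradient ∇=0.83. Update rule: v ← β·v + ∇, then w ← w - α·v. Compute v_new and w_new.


v_new = 0.9·0.41 + 0.83 = 0.369 + 0.83 = 1.199
w_new = -0.32 - 0.2·1.199 = -0.32 - 0.2398 = -0.5598

v_new=1.199, w_new=-0.5598


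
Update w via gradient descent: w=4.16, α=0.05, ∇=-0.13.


w_new = w - α·∇
= 4.16 - 0.05·-0.13
= 4.16 + 0.0065
= 4.1665

4.1665


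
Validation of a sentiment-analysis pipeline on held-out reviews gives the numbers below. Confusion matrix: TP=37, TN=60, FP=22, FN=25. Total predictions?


Total = TP + TN + FP + FN
= 37 + 60 + 22 + 25
= 144
(Predicted positive: 59, predicted negative: 85)

144


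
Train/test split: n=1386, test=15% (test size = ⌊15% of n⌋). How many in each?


Test = ⌊1386·15/100⌋ = 207
Train = 1386 - 207 = 1179

Train: 1179, Test: 207


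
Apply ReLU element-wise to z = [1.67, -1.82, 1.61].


ReLU(1.67) = max(0, 1.67) = 1.67
ReLU(-1.82) = max(0, -1.82) = 0.0
ReLU(1.61) = max(0, 1.61) = 1.61
result = [1.67, 0.0, 1.61]

[1.67, 0.0, 1.61]


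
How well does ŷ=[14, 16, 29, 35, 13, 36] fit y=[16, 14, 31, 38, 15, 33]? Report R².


ȳ = 24.5
SS_res = Σ(y-ŷ)² = 34
SS_tot = Σ(y-ȳ)² = 569.5
R² = 1 - SS_res/SS_tot = 1 - 0.0597 = 0.9403

0.9403


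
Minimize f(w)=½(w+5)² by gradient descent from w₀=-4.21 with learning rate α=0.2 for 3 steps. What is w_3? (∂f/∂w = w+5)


step 1: grad = -4.21+5 = 0.79; w = -4.21 - 0.2·(0.79) = -4.368
step 2: grad = -4.368+5 = 0.632; w = -4.368 - 0.2·(0.632) = -4.4944
step 3: grad = -4.4944+5 = 0.5056; w = -4.4944 - 0.2·(0.5056) = -4.59552

-4.59552


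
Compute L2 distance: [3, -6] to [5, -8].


d = √((3-5)² + (-6+ 8)²)
  = √(4 + 4)
  = √8 = 2.8284

2.8284


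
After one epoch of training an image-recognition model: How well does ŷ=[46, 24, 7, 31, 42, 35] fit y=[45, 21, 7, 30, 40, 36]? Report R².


ȳ = 29.8333
SS_res = Σ(y-ŷ)² = 16
SS_tot = Σ(y-ȳ)² = 970.83
R² = 1 - SS_res/SS_tot = 1 - 0.0165 = 0.9835

0.9835


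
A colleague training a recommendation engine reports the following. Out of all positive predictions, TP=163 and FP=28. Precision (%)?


Precision = TP/(TP+FP)
= 163/(163+28)
= 163/191 = 85.34%

85.34%


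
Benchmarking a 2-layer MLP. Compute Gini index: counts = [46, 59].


Probabilities: [46/105, 59/105] ≈ [0.4381, 0.5619]
Σpᵢ² = (2116 + 3481)/105² = 5597/11025
Gini = 1 - Σpᵢ² = 1 - 5597/11025 = 0.4923

0.4923


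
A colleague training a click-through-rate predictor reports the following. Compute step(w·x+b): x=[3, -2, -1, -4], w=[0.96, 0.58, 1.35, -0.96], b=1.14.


z = (3)·(0.96) + (-2)·(0.58) + (-1)·(1.35) + (-4)·(-0.96) + 1.14
  = 5.35
step(z) = 1 (z≥0)

1


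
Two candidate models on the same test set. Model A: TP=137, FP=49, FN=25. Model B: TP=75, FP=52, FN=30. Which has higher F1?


Model A: P=137/186=0.7366, R=137/162=0.8457, F1=2PR/(P+R)=2TP/(2TP+FP+FN)=274/348=0.7874
Model B: P=75/127=0.5906, R=75/105=0.7143, F1=2PR/(P+R)=2TP/(2TP+FP+FN)=150/232=0.6466
0.7874 > 0.6466 → Model A

Model A


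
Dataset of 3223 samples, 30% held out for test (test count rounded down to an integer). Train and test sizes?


Test = ⌊3223·30/100⌋ = 966
Train = 3223 - 966 = 2257

Train: 2257, Test: 966


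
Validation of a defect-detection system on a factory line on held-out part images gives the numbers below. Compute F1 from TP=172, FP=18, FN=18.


Precision = 172/190 = 0.9053
Recall = 172/190 = 0.9053
F1 = 2·P·R/(P+R) = 2·TP/(2·TP+FP+FN) = 344/(344+18+18) = 344/380 = 0.9053

0.9053


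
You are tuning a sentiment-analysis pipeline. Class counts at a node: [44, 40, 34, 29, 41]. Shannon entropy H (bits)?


Probabilities: [44/188, 40/188, 34/188, 29/188, 41/188] ≈ [0.234, 0.2128, 0.1809, 0.1543, 0.2181]
H = -((44/188)·log₂(44/188) + (40/188)·log₂(40/188) + (34/188)·log₂(34/188) + (29/188)·log₂(29/188) + (41/188)·log₂(41/188))
  = 2.3067 bits

2.3067 bits


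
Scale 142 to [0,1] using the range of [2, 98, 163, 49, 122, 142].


min=2, max=163
(142-2)/(163-2) = 140/161 = 0.8696

0.8696


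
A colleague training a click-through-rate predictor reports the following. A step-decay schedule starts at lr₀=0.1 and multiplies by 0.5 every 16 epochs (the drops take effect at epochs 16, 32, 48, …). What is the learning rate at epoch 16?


n_drops = ⌊16/16⌋ = 1
lr = 0.1·0.5^1 = 0.1·0.5 = 0.05

0.05


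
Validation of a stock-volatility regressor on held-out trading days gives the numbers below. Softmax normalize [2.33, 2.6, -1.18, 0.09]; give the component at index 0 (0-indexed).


Exponentials: e^2.33=10.2779, e^2.6=13.4637, e^-1.18=0.3073, e^0.09=1.0942
Sum = 25.1431
Softmax = [0.4088, 0.5355, 0.0122, 0.0435]
p[0] = 10.2779/25.1431 = 0.4088

0.4088


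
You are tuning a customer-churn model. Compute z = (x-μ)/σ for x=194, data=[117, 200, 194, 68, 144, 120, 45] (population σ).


μ = 126.8571, σ = 54.0646
z = (194 - 126.8571)/54.0646 = 1.2419

1.2419


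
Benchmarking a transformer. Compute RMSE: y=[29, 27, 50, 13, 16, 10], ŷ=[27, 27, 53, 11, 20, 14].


MSE = 49/6 = 8.1667
RMSE = √(49/6) = 2.8577

2.8577


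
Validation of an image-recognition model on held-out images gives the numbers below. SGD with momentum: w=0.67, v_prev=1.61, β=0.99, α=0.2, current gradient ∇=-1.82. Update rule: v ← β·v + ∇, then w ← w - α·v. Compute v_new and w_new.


v_new = 0.99·1.61 - 1.82 = 1.5939 - 1.82 = -0.2261
w_new = 0.67 - 0.2·-0.2261 = 0.67 + 0.04522 = 0.71522

v_new=-0.2261, w_new=0.71522


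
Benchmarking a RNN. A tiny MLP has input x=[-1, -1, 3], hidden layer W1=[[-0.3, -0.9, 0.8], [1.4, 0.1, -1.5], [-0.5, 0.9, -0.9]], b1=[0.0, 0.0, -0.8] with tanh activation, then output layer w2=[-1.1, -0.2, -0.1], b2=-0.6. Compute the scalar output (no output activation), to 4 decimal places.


z1[0] = (-0.3)·(-1) + (-0.9)·(-1) + (0.8)·(3) + 0.0 = 3.6
z1[1] = (1.4)·(-1) + (0.1)·(-1) + (-1.5)·(3) + 0.0 = -6.0
z1[2] = (-0.5)·(-1) + (0.9)·(-1) + (-0.9)·(3) - 0.8 = -3.9
h = tanh(z1) = [0.9985, -1.0, -0.9992]
output = (-1.1)·(0.9985) + (-0.2)·(-1.0) + (-0.1)·(-0.9992) - 0.6 = -1.3984

-1.3984


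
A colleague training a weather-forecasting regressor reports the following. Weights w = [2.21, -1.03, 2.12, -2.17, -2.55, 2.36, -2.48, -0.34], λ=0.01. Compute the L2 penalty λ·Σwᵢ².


‖w‖₂² = (2.21)² + (-1.03)² + (2.12)² + (-2.17)² + (-2.55)² + (2.36)² + (-2.48)² + (-0.34)²
     = 4.8841 + 1.0609 + 4.4944 + 4.7089 + 6.5025 + 5.5696 + 6.1504 + 0.1156
     = 33.4864
λ·‖w‖₂² = 0.01·33.4864 = 0.334864

0.334864


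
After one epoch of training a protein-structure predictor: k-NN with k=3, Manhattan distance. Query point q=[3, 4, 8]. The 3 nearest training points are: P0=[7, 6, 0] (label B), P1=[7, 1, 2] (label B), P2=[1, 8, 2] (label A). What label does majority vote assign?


d(q,P0) = 14  (label B)
d(q,P1) = 13  (label B)
d(q,P2) = 12  (label A)
Votes: A=1, B=2
Majority → B

B


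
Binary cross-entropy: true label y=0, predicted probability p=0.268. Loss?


BCE = -[y·ln(p) + (1-y)·ln(1-p)]
= -0 - 1·ln(1-0.268)
= -ln(0.732) = 0.312

0.312


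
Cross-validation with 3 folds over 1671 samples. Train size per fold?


Fold size = 1671/3 = 557
Training per fold = 1671 - 557 = 1114

1114


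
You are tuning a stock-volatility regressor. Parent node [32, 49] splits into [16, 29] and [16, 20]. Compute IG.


Parent = [32, 49], H_parent = 0.968
H_left = 0.9389 (n=45), H_right = 0.9911 (n=36)
H_children = (45/81)·0.9389 + (36/81)·0.9911 = 0.9621
IG = 0.968 - 0.9621 = 0.0059

0.0059


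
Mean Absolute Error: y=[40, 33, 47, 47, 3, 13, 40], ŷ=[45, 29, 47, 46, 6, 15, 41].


Absolute errors: |40-45|=5, |33-29|=4, |47-47|=0, |47-46|=1, |3-6|=3, |13-15|=2, |40-41|=1
Sum = 16
MAE = 16/7 = 16/7

16/7


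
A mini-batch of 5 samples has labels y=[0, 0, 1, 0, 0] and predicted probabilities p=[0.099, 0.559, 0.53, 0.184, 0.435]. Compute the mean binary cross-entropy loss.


L[0] = -ln(1-0.099) = -ln(0.901) = 0.1043
L[1] = -ln(1-0.559) = -ln(0.441) = 0.8187
L[2] = -ln(0.53) = 0.6349
L[3] = -ln(1-0.184) = -ln(0.816) = 0.2033
L[4] = -ln(1-0.435) = -ln(0.565) = 0.5709
mean = (0.1043 + 0.8187 + 0.6349 + 0.2033 + 0.5709)/5 = 0.4664

0.4664


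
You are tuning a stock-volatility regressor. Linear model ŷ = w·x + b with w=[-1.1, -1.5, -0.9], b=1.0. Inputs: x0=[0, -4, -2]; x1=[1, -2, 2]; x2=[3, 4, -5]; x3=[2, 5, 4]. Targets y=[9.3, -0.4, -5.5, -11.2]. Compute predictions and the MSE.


ŷ0 = (-1.1)·(0) + (-1.5)·(-4) + (-0.9)·(-2) + 1.0 = 8.8
ŷ1 = (-1.1)·(1) + (-1.5)·(-2) + (-0.9)·(2) + 1.0 = 1.1
ŷ2 = (-1.1)·(3) + (-1.5)·(4) + (-0.9)·(-5) + 1.0 = -3.8
ŷ3 = (-1.1)·(2) + (-1.5)·(5) + (-0.9)·(4) + 1.0 = -12.3
errors² = [0.25, 2.25, 2.89, 1.21]
MSE = 6.6000/4 = 1.65

1.65


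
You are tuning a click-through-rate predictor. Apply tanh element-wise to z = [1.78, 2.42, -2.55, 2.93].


tanh(1.78) = 0.9447
tanh(2.42) = 0.9843
tanh(-2.55) = -0.9879
tanh(2.93) = 0.9943
result = [0.9447, 0.9843, -0.9879, 0.9943]

[0.9447, 0.9843, -0.9879, 0.9943]


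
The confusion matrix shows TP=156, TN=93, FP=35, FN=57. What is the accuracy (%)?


Accuracy = (TP+TN)/(TP+TN+FP+FN)
= (156+93)/(341)
= 249/341 = 73.02%

73.02%


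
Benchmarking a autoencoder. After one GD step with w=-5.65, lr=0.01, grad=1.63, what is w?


w_new = w - α·∇
= -5.65 - 0.01·1.63
= -5.65 - 0.0163
= -5.6663

-5.6663


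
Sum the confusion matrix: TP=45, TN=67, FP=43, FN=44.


Total = TP + TN + FP + FN
= 45 + 67 + 43 + 44
= 199
(Predicted positive: 88, predicted negative: 111)

199


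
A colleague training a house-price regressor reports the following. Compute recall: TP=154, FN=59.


Recall = TP/(TP+FN)
= 154/(154+59)
= 154/213 = 72.3%

72.3%


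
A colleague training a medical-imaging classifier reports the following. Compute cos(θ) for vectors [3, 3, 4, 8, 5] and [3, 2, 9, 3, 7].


A·B = 3·3 + 3·2 + 4·9 + 8·3 + 5·7 = 110
‖A‖ = √123 = 11.0905, ‖B‖ = √152 = 12.3288
cos = 110/(√123·√152) = 110/√18696 = 0.8045

0.8045


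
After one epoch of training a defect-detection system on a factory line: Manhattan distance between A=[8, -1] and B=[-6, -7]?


d = |8+ 6| + |-1+ 7|
  = 14 + 6
  = 20

20


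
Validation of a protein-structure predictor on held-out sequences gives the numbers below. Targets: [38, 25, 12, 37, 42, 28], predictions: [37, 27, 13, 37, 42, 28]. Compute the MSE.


Squared errors: (38-37)²=1, (25-27)²=4, (12-13)²=1, (37-37)²=0, (42-42)²=0, (28-28)²=0
Sum = 6
MSE = 6/6 = 1

1


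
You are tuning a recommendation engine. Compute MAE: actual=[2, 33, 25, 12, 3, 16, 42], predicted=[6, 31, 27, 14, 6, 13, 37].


Absolute errors: |2-6|=4, |33-31|=2, |25-27|=2, |12-14|=2, |3-6|=3, |16-13|=3, |42-37|=5
Sum = 21
MAE = 21/7 = 3

3


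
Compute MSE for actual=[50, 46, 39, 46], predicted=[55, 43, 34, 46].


Squared errors: (50-55)²=25, (46-43)²=9, (39-34)²=25, (46-46)²=0
Sum = 59
MSE = 59/4 = 59/4

59/4


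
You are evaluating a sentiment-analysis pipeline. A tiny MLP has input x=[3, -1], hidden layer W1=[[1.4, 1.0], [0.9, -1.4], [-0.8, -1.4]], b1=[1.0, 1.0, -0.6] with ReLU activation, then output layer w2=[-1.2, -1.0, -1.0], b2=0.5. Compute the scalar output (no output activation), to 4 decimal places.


z1[0] = (1.4)·(3) + (1.0)·(-1) + 1.0 = 4.2
z1[1] = (0.9)·(3) + (-1.4)·(-1) + 1.0 = 5.1
z1[2] = (-0.8)·(3) + (-1.4)·(-1) - 0.6 = -1.6
h = ReLU(z1) = [4.2, 5.1, 0.0]
output = (-1.2)·(4.2) + (-1.0)·(5.1) + (-1.0)·(0.0) + 0.5 = -9.64

-9.64


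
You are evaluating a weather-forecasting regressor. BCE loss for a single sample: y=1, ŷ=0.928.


BCE = -[y·ln(p) + (1-y)·ln(1-p)]
= -1·ln(0.928) - 0
= -ln(0.928) = 0.0747

0.0747


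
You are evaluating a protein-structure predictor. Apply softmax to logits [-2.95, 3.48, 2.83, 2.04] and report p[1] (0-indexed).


Exponentials: e^-2.95=0.0523, e^3.48=32.4597, e^2.83=16.9455, e^2.04=7.6906
Sum = 57.1481
Softmax = [0.0009, 0.568, 0.2965, 0.1346]
p[1] = 32.4597/57.1481 = 0.568

0.568


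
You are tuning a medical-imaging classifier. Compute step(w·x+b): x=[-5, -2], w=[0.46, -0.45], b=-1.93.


z = (-5)·(0.46) + (-2)·(-0.45) - 1.93
  = -3.33
step(z) = 0 (z<0)

0


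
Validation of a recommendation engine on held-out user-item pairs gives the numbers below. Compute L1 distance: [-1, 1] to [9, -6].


d = |-1-9| + |1+ 6|
  = 10 + 7
  = 17

17


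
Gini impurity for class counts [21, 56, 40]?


Probabilities: [21/117, 56/117, 40/117] ≈ [0.1795, 0.4786, 0.3419]
Σpᵢ² = (441 + 3136 + 1600)/117² = 5177/13689
Gini = 1 - Σpᵢ² = 1 - 5177/13689 = 0.6218

0.6218


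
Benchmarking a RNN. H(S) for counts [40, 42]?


Probabilities: [40/82, 42/82] ≈ [0.4878, 0.5122]
H = -((40/82)·log₂(40/82) + (42/82)·log₂(42/82))
  = 0.9996 bits

0.9996 bits


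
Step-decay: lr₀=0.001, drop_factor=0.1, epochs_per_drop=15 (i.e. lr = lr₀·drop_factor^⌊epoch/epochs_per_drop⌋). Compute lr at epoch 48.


n_drops = ⌊48/15⌋ = 3
lr = 0.001·0.1^3 = 0.001·0.001 = 0.000001

0.000001


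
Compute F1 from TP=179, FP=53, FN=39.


Precision = 179/232 = 0.7716
Recall = 179/218 = 0.8211
F1 = 2·P·R/(P+R) = 2·TP/(2·TP+FP+FN) = 358/(358+53+39) = 358/450 = 0.7956

0.7956


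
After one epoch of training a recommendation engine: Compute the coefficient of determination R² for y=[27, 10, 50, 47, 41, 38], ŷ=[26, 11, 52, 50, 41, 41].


ȳ = 35.5
SS_res = Σ(y-ŷ)² = 24
SS_tot = Σ(y-ȳ)² = 1101.5
R² = 1 - SS_res/SS_tot = 1 - 0.0218 = 0.9782

0.9782


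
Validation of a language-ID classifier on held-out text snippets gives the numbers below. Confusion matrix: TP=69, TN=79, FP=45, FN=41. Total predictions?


Total = TP + TN + FP + FN
= 69 + 79 + 45 + 41
= 234
(Predicted positive: 114, predicted negative: 120)

234


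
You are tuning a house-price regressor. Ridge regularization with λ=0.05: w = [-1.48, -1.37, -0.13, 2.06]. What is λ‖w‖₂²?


‖w‖₂² = (-1.48)² + (-1.37)² + (-0.13)² + (2.06)²
     = 2.1904 + 1.8769 + 0.0169 + 4.2436
     = 8.3278
λ·‖w‖₂² = 0.05·8.3278 = 0.41639

0.41639


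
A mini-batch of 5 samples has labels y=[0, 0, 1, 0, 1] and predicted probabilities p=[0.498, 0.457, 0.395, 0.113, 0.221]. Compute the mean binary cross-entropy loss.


L[0] = -ln(1-0.498) = -ln(0.502) = 0.6892
L[1] = -ln(1-0.457) = -ln(0.543) = 0.6106
L[2] = -ln(0.395) = 0.9289
L[3] = -ln(1-0.113) = -ln(0.887) = 0.1199
L[4] = -ln(0.221) = 1.5096
mean = (0.6892 + 0.6106 + 0.9289 + 0.1199 + 1.5096)/5 = 0.7716

0.7716


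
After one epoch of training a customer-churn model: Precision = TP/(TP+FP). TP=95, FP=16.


Precision = TP/(TP+FP)
= 95/(95+16)
= 95/111 = 85.59%

85.59%


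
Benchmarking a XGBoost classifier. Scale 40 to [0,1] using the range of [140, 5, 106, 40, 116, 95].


min=5, max=140
(40-5)/(140-5) = 35/135 = 0.2593

0.2593


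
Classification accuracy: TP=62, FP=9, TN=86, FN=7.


Accuracy = (TP+TN)/(TP+TN+FP+FN)
= (62+86)/(164)
= 148/164 = 90.24%

90.24%


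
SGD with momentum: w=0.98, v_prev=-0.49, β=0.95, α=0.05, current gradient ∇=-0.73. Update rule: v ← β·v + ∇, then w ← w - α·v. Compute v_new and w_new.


v_new = 0.95·-0.49 - 0.73 = -0.4655 - 0.73 = -1.1955
w_new = 0.98 - 0.05·-1.1955 = 0.98 + 0.059775 = 1.039775

v_new=-1.1955, w_new=1.039775
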